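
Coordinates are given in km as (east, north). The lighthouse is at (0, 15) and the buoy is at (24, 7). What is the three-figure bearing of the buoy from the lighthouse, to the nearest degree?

108°

Δeast = 24 − 0 = 24.00; Δnorth = 7 − 15 = -8.00.
Bearing = atan2(Δeast, Δnorth) mod 360° = 108.43° ≈ 108°.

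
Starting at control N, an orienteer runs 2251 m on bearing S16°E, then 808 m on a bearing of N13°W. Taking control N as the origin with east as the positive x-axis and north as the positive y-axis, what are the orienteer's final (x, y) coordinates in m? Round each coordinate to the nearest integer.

(439, -1377)

Leg 1 (S16°E, 2251 m): east 2251 sin 164° = 620.46, north 2251 cos 164° = -2163.80
Leg 2 (N13°W, 808 m): east 808 sin 347° = -181.76, north 808 cos 347° = 787.29
Summing: 438.70 m east, -1376.51 m north → (439, -1377).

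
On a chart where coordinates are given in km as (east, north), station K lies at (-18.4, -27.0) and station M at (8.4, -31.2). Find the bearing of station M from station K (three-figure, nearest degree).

099°

Δeast = 8.4 − -18.4 = 26.80; Δnorth = -31.2 − -27.0 = -4.20.
Bearing = atan2(Δeast, Δnorth) mod 360° = 98.91° ≈ 099°.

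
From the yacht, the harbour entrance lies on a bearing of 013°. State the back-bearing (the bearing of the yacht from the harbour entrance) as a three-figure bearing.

193°

Back-bearing = 013° + 180° = 193°.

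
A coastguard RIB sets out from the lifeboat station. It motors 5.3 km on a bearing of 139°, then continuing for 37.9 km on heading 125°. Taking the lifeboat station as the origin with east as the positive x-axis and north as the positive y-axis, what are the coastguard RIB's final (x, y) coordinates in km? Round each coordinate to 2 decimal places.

(34.52, -25.74)

Leg 1 (139°, 5.3 km): east 5.3 sin 139° = 3.48, north 5.3 cos 139° = -4.00
Leg 2 (125°, 37.9 km): east 37.9 sin 125° = 31.05, north 37.9 cos 125° = -21.74
Summing: 34.52 km east, -25.74 km north → (34.52, -25.74).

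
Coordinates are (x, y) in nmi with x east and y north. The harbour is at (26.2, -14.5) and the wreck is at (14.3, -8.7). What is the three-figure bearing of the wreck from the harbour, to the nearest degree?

Δeast = 14.3 − 26.2 = -11.90; Δnorth = -8.7 − -14.5 = 5.80.
Bearing = atan2(Δeast, Δnorth) mod 360° = 295.98° ≈ 296°.

296°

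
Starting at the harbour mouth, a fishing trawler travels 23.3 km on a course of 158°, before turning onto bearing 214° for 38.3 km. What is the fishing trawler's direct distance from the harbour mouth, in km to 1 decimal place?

Leg 1 (158°, 23.3 km): east 23.3 sin 158° = 8.73, north 23.3 cos 158° = -21.60
Leg 2 (214°, 38.3 km): east 38.3 sin 214° = -21.42, north 38.3 cos 214° = -31.75
Net: -12.69 east, -53.36 north. Distance = √((-12.69)² + (-53.36)²) = 54.844 km.

54.8 km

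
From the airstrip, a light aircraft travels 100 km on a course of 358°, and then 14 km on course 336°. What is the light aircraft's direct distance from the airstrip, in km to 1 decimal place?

Leg 1 (358°, 100 km): east 100 sin 358° = -3.49, north 100 cos 358° = 99.94
Leg 2 (336°, 14 km): east 14 sin 336° = -5.69, north 14 cos 336° = 12.79
Net: -9.18 east, 112.73 north. Distance = √((-9.18)² + (112.73)²) = 113.102 km.

113.1 km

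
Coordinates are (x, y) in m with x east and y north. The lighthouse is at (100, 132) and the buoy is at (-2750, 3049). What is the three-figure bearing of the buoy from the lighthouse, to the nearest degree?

316°

Δeast = -2750 − 100 = -2850.00; Δnorth = 3049 − 132 = 2917.00.
Bearing = atan2(Δeast, Δnorth) mod 360° = 315.67° ≈ 316°.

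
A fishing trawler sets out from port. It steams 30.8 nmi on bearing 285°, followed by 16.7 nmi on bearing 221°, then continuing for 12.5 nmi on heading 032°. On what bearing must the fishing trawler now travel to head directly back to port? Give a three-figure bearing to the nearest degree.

100°

Leg 1 (285°, 30.8 nmi): east 30.8 sin 285° = -29.75, north 30.8 cos 285° = 7.97
Leg 2 (221°, 16.7 nmi): east 16.7 sin 221° = -10.96, north 16.7 cos 221° = -12.60
Leg 3 (032°, 12.5 nmi): east 12.5 sin 32° = 6.62, north 12.5 cos 32° = 10.60
Net displacement: -34.08 east, 5.97 north. Direction back to start is (34.08, -5.97): bearing = atan2(34.08, -5.97) mod 360° = 99.93° ≈ 100°.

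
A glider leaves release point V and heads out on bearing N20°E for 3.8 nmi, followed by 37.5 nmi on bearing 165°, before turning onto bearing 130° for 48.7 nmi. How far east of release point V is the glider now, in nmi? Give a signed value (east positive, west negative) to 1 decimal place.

Leg 1 (N20°E, 3.8 nmi): east 3.8 sin 20° = 1.30, north 3.8 cos 20° = 3.57
Leg 2 (165°, 37.5 nmi): east 37.5 sin 165° = 9.71, north 37.5 cos 165° = -36.22
Leg 3 (130°, 48.7 nmi): east 48.7 sin 130° = 37.31, north 48.7 cos 130° = -31.30
Net east component: 48.31 nmi.

48.3 nmi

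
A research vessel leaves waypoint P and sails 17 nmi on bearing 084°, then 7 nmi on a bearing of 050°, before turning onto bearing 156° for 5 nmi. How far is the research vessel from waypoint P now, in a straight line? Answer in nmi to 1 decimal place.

24.4 nmi

Leg 1 (084°, 17 nmi): east 17 sin 84° = 16.91, north 17 cos 84° = 1.78
Leg 2 (050°, 7 nmi): east 7 sin 50° = 5.36, north 7 cos 50° = 4.50
Leg 3 (156°, 5 nmi): east 5 sin 156° = 2.03, north 5 cos 156° = -4.57
Net: 24.30 east, 1.71 north. Distance = √((24.30)² + (1.71)²) = 24.363 nmi.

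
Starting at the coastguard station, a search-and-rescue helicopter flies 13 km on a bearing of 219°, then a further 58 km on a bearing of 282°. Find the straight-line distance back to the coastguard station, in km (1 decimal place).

64.9 km

Leg 1 (219°, 13 km): east 13 sin 219° = -8.18, north 13 cos 219° = -10.10
Leg 2 (282°, 58 km): east 58 sin 282° = -56.73, north 58 cos 282° = 12.06
Net: -64.91 east, 1.96 north. Distance = √((-64.91)² + (1.96)²) = 64.943 km.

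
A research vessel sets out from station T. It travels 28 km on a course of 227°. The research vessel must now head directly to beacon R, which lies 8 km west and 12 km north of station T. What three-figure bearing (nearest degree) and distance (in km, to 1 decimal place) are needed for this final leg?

Leg 1 (227°, 28 km): east 28 sin 227° = -20.48, north 28 cos 227° = -19.10
Current position: (-20.48, -19.10). Target: (-8, 12). Remaining: Δeast = 12.48, Δnorth = 31.10.
Bearing = atan2(12.48, 31.10) mod 360° = 21.86°; distance = √((12.48)² + (31.10)²) = 33.506 km.

022°, 33.5 km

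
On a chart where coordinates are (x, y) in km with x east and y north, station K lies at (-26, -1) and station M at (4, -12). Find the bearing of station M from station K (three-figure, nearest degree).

110°

Δeast = 4 − -26 = 30.00; Δnorth = -12 − -1 = -11.00.
Bearing = atan2(Δeast, Δnorth) mod 360° = 110.14° ≈ 110°.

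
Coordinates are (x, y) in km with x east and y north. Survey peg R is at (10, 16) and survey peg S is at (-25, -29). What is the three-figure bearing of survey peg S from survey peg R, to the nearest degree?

218°

Δeast = -25 − 10 = -35.00; Δnorth = -29 − 16 = -45.00.
Bearing = atan2(Δeast, Δnorth) mod 360° = 217.87° ≈ 218°.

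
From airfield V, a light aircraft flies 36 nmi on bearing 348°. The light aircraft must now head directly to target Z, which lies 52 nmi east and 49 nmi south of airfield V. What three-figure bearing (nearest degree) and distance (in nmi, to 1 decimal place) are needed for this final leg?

145°, 103.1 nmi

Leg 1 (348°, 36 nmi): east 36 sin 348° = -7.48, north 36 cos 348° = 35.21
Current position: (-7.48, 35.21). Target: (52, -49). Remaining: Δeast = 59.48, Δnorth = -84.21.
Bearing = atan2(59.48, -84.21) mod 360° = 144.76°; distance = √((59.48)² + (-84.21)²) = 103.103 nmi.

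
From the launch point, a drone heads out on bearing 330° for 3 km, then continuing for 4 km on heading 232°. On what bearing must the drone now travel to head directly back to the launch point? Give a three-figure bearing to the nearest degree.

092°

Leg 1 (330°, 3 km): east 3 sin 330° = -1.50, north 3 cos 330° = 2.60
Leg 2 (232°, 4 km): east 4 sin 232° = -3.15, north 4 cos 232° = -2.46
Net displacement: -4.65 east, 0.14 north. Direction back to start is (4.65, -0.14): bearing = atan2(4.65, -0.14) mod 360° = 91.67° ≈ 092°.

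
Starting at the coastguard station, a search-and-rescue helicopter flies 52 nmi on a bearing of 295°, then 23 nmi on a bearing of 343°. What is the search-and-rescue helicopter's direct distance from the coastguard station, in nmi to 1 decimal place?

Leg 1 (295°, 52 nmi): east 52 sin 295° = -47.13, north 52 cos 295° = 21.98
Leg 2 (343°, 23 nmi): east 23 sin 343° = -6.72, north 23 cos 343° = 22.00
Net: -53.85 east, 43.97 north. Distance = √((-53.85)² + (43.97)²) = 69.524 nmi.

69.5 nmi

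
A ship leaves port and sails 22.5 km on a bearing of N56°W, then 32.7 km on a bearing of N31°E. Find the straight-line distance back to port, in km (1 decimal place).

40.7 km

Leg 1 (N56°W, 22.5 km): east 22.5 sin 304° = -18.65, north 22.5 cos 304° = 12.58
Leg 2 (N31°E, 32.7 km): east 32.7 sin 31° = 16.84, north 32.7 cos 31° = 28.03
Net: -1.81 east, 40.61 north. Distance = √((-1.81)² + (40.61)²) = 40.652 km.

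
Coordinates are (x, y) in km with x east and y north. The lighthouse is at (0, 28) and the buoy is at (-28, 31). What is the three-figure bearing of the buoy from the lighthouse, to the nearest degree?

Δeast = -28 − 0 = -28.00; Δnorth = 31 − 28 = 3.00.
Bearing = atan2(Δeast, Δnorth) mod 360° = 276.12° ≈ 276°.

276°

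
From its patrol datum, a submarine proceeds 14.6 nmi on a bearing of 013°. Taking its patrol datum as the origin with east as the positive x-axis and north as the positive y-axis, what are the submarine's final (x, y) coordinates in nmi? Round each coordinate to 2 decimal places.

Leg 1 (013°, 14.6 nmi): east 14.6 sin 13° = 3.28, north 14.6 cos 13° = 14.23
Summing: 3.28 nmi east, 14.23 nmi north → (3.28, 14.23).

(3.28, 14.23)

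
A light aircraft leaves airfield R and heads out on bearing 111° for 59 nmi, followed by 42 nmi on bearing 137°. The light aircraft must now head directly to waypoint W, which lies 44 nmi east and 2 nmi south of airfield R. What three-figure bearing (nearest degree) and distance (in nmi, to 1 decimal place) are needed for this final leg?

321°, 63.8 nmi

Leg 1 (111°, 59 nmi): east 59 sin 111° = 55.08, north 59 cos 111° = -21.14
Leg 2 (137°, 42 nmi): east 42 sin 137° = 28.64, north 42 cos 137° = -30.72
Current position: (83.73, -51.86). Target: (44, -2). Remaining: Δeast = -39.73, Δnorth = 49.86.
Bearing = atan2(-39.73, 49.86) mod 360° = 321.45°; distance = √((-39.73)² + (49.86)²) = 63.751 nmi.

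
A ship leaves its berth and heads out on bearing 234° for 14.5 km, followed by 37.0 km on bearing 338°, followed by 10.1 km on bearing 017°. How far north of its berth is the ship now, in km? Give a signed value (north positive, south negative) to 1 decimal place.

Leg 1 (234°, 14.5 km): east 14.5 sin 234° = -11.73, north 14.5 cos 234° = -8.52
Leg 2 (338°, 37.0 km): east 37.0 sin 338° = -13.86, north 37.0 cos 338° = 34.31
Leg 3 (017°, 10.1 km): east 10.1 sin 17° = 2.95, north 10.1 cos 17° = 9.66
Net north component: 35.44 km.

35.4 km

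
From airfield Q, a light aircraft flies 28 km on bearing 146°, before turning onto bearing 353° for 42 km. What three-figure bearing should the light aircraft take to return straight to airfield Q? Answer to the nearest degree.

210°

Leg 1 (146°, 28 km): east 28 sin 146° = 15.66, north 28 cos 146° = -23.21
Leg 2 (353°, 42 km): east 42 sin 353° = -5.12, north 42 cos 353° = 41.69
Net displacement: 10.54 east, 18.47 north. Direction back to start is (-10.54, -18.47): bearing = atan2(-10.54, -18.47) mod 360° = 209.70° ≈ 210°.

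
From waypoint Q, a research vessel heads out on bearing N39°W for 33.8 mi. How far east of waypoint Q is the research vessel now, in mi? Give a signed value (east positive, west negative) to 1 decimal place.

-21.3 mi

Leg 1 (N39°W, 33.8 mi): east 33.8 sin 321° = -21.27, north 33.8 cos 321° = 26.27
Net east component: -21.27 mi.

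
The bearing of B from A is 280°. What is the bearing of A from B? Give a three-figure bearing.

Back-bearing = 280° − 180° = 100°.

100°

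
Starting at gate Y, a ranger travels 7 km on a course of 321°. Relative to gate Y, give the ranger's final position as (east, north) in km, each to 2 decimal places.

Leg 1 (321°, 7 km): east 7 sin 321° = -4.41, north 7 cos 321° = 5.44
Summing: -4.41 km east, 5.44 km north → (-4.41, 5.44).

(-4.41, 5.44)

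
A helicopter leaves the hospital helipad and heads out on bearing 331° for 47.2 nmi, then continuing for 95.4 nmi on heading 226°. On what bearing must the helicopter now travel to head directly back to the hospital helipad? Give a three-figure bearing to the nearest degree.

Leg 1 (331°, 47.2 nmi): east 47.2 sin 331° = -22.88, north 47.2 cos 331° = 41.28
Leg 2 (226°, 95.4 nmi): east 95.4 sin 226° = -68.63, north 95.4 cos 226° = -66.27
Net displacement: -91.51 east, -24.99 north. Direction back to start is (91.51, 24.99): bearing = atan2(91.51, 24.99) mod 360° = 74.73° ≈ 075°.

075°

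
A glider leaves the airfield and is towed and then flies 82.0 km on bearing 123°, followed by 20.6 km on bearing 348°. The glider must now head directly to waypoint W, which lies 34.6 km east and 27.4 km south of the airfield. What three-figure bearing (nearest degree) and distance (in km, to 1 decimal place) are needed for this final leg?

264°, 30.0 km

Leg 1 (123°, 82.0 km): east 82.0 sin 123° = 68.77, north 82.0 cos 123° = -44.66
Leg 2 (348°, 20.6 km): east 20.6 sin 348° = -4.28, north 20.6 cos 348° = 20.15
Current position: (64.49, -24.51). Target: (34.6, -27.4). Remaining: Δeast = -29.89, Δnorth = -2.89.
Bearing = atan2(-29.89, -2.89) mod 360° = 264.48°; distance = √((-29.89)² + (-2.89)²) = 30.027 km.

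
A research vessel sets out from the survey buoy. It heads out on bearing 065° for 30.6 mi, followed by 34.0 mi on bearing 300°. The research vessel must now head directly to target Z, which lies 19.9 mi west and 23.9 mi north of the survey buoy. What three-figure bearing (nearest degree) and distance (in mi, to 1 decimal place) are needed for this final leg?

Leg 1 (065°, 30.6 mi): east 30.6 sin 65° = 27.73, north 30.6 cos 65° = 12.93
Leg 2 (300°, 34.0 mi): east 34.0 sin 300° = -29.44, north 34.0 cos 300° = 17.00
Current position: (-1.71, 29.93). Target: (-19.9, 23.9). Remaining: Δeast = -18.19, Δnorth = -6.03.
Bearing = atan2(-18.19, -6.03) mod 360° = 251.65°; distance = √((-18.19)² + (-6.03)²) = 19.162 mi.

252°, 19.2 mi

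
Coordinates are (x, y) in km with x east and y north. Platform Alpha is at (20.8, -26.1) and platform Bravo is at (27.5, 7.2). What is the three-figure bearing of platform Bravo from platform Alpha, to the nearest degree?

Δeast = 27.5 − 20.8 = 6.70; Δnorth = 7.2 − -26.1 = 33.30.
Bearing = atan2(Δeast, Δnorth) mod 360° = 11.38° ≈ 011°.

011°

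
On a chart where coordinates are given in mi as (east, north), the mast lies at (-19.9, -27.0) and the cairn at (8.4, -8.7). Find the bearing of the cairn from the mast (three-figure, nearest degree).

057°

Δeast = 8.4 − -19.9 = 28.30; Δnorth = -8.7 − -27.0 = 18.30.
Bearing = atan2(Δeast, Δnorth) mod 360° = 57.11° ≈ 057°.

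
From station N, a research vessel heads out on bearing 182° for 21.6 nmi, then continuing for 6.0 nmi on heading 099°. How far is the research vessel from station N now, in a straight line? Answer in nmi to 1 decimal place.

Leg 1 (182°, 21.6 nmi): east 21.6 sin 182° = -0.75, north 21.6 cos 182° = -21.59
Leg 2 (099°, 6.0 nmi): east 6.0 sin 99° = 5.93, north 6.0 cos 99° = -0.94
Net: 5.17 east, -22.53 north. Distance = √((5.17)² + (-22.53)²) = 23.112 nmi.

23.1 nmi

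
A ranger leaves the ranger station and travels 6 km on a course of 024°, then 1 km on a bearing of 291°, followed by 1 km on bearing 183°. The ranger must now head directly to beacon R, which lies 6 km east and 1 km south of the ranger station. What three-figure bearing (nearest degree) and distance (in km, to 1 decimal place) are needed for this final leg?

Leg 1 (024°, 6 km): east 6 sin 24° = 2.44, north 6 cos 24° = 5.48
Leg 2 (291°, 1 km): east 1 sin 291° = -0.93, north 1 cos 291° = 0.36
Leg 3 (183°, 1 km): east 1 sin 183° = -0.05, north 1 cos 183° = -1.00
Current position: (1.45, 4.84). Target: (6, -1). Remaining: Δeast = 4.55, Δnorth = -5.84.
Bearing = atan2(4.55, -5.84) mod 360° = 142.11°; distance = √((4.55)² + (-5.84)²) = 7.401 km.

142°, 7.4 km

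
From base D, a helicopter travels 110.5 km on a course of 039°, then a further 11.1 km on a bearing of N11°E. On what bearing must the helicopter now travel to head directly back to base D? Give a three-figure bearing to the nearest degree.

Leg 1 (039°, 110.5 km): east 110.5 sin 39° = 69.54, north 110.5 cos 39° = 85.87
Leg 2 (N11°E, 11.1 km): east 11.1 sin 11° = 2.12, north 11.1 cos 11° = 10.90
Net displacement: 71.66 east, 96.77 north. Direction back to start is (-71.66, -96.77): bearing = atan2(-71.66, -96.77) mod 360° = 216.52° ≈ 217°.

217°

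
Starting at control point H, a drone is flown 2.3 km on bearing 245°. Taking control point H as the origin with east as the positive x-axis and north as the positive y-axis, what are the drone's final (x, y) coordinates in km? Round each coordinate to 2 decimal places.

(-2.08, -0.97)

Leg 1 (245°, 2.3 km): east 2.3 sin 245° = -2.08, north 2.3 cos 245° = -0.97
Summing: -2.08 km east, -0.97 km north → (-2.08, -0.97).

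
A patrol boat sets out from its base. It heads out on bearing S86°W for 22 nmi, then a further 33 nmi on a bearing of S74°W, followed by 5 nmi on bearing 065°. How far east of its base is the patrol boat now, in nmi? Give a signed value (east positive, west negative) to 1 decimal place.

-49.1 nmi

Leg 1 (S86°W, 22 nmi): east 22 sin 266° = -21.95, north 22 cos 266° = -1.53
Leg 2 (S74°W, 33 nmi): east 33 sin 254° = -31.72, north 33 cos 254° = -9.10
Leg 3 (065°, 5 nmi): east 5 sin 65° = 4.53, north 5 cos 65° = 2.11
Net east component: -49.14 nmi.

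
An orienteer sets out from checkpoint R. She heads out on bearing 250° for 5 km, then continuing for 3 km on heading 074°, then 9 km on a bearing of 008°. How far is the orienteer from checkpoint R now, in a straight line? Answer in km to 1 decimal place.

8.0 km

Leg 1 (250°, 5 km): east 5 sin 250° = -4.70, north 5 cos 250° = -1.71
Leg 2 (074°, 3 km): east 3 sin 74° = 2.88, north 3 cos 74° = 0.83
Leg 3 (008°, 9 km): east 9 sin 8° = 1.25, north 9 cos 8° = 8.91
Net: -0.56 east, 8.03 north. Distance = √((-0.56)² + (8.03)²) = 8.049 km.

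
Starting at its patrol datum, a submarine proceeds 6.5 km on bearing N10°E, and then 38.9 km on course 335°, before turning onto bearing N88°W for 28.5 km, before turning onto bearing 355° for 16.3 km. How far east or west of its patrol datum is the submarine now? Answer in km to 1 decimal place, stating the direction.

45.2 km west

Leg 1 (N10°E, 6.5 km): east 6.5 sin 10° = 1.13, north 6.5 cos 10° = 6.40
Leg 2 (335°, 38.9 km): east 38.9 sin 335° = -16.44, north 38.9 cos 335° = 35.26
Leg 3 (N88°W, 28.5 km): east 28.5 sin 272° = -28.48, north 28.5 cos 272° = 0.99
Leg 4 (355°, 16.3 km): east 16.3 sin 355° = -1.42, north 16.3 cos 355° = 16.24
Net east component: -45.21 km.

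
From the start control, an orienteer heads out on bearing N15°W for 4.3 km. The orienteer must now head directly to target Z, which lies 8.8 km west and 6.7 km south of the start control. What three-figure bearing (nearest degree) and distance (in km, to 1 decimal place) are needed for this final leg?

215°, 13.3 km

Leg 1 (N15°W, 4.3 km): east 4.3 sin 345° = -1.11, north 4.3 cos 345° = 4.15
Current position: (-1.11, 4.15). Target: (-8.8, -6.7). Remaining: Δeast = -7.69, Δnorth = -10.85.
Bearing = atan2(-7.69, -10.85) mod 360° = 215.31°; distance = √((-7.69)² + (-10.85)²) = 13.300 km.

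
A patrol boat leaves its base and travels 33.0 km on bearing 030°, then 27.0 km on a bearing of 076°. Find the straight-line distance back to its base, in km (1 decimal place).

Leg 1 (030°, 33.0 km): east 33.0 sin 30° = 16.50, north 33.0 cos 30° = 28.58
Leg 2 (076°, 27.0 km): east 27.0 sin 76° = 26.20, north 27.0 cos 76° = 6.53
Net: 42.70 east, 35.11 north. Distance = √((42.70)² + (35.11)²) = 55.280 km.

55.3 km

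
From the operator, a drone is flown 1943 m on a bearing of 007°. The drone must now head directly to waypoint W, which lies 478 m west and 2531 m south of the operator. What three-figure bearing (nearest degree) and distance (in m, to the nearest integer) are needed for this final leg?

189°, 4516 m

Leg 1 (007°, 1943 m): east 1943 sin 7° = 236.79, north 1943 cos 7° = 1928.52
Current position: (236.79, 1928.52). Target: (-478, -2531). Remaining: Δeast = -714.79, Δnorth = -4459.52.
Bearing = atan2(-714.79, -4459.52) mod 360° = 189.11°; distance = √((-714.79)² + (-4459.52)²) = 4516.439 m.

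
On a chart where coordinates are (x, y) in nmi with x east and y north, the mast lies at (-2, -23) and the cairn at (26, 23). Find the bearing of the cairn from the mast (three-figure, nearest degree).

Δeast = 26 − -2 = 28.00; Δnorth = 23 − -23 = 46.00.
Bearing = atan2(Δeast, Δnorth) mod 360° = 31.33° ≈ 031°.

031°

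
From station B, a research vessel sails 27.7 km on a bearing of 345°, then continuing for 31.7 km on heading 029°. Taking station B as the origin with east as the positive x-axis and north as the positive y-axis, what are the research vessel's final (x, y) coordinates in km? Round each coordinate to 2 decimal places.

(8.20, 54.48)

Leg 1 (345°, 27.7 km): east 27.7 sin 345° = -7.17, north 27.7 cos 345° = 26.76
Leg 2 (029°, 31.7 km): east 31.7 sin 29° = 15.37, north 31.7 cos 29° = 27.73
Summing: 8.20 km east, 54.48 km north → (8.20, 54.48).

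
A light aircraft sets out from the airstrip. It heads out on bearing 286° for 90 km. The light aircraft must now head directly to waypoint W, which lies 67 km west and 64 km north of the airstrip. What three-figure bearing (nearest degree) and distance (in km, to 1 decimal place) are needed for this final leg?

026°, 43.8 km

Leg 1 (286°, 90 km): east 90 sin 286° = -86.51, north 90 cos 286° = 24.81
Current position: (-86.51, 24.81). Target: (-67, 64). Remaining: Δeast = 19.51, Δnorth = 39.19.
Bearing = atan2(19.51, 39.19) mod 360° = 26.47°; distance = √((19.51)² + (39.19)²) = 43.782 km.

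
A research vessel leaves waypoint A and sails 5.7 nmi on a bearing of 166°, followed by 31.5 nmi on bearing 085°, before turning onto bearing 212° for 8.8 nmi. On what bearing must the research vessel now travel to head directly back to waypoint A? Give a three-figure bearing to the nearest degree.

290°

Leg 1 (166°, 5.7 nmi): east 5.7 sin 166° = 1.38, north 5.7 cos 166° = -5.53
Leg 2 (085°, 31.5 nmi): east 31.5 sin 85° = 31.38, north 31.5 cos 85° = 2.75
Leg 3 (212°, 8.8 nmi): east 8.8 sin 212° = -4.66, north 8.8 cos 212° = -7.46
Net displacement: 28.10 east, -10.25 north. Direction back to start is (-28.10, 10.25): bearing = atan2(-28.10, 10.25) mod 360° = 290.04° ≈ 290°.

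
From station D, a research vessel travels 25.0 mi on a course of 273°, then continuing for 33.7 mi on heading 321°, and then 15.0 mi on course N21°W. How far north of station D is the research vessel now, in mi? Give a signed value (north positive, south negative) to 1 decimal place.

41.5 mi

Leg 1 (273°, 25.0 mi): east 25.0 sin 273° = -24.97, north 25.0 cos 273° = 1.31
Leg 2 (321°, 33.7 mi): east 33.7 sin 321° = -21.21, north 33.7 cos 321° = 26.19
Leg 3 (N21°W, 15.0 mi): east 15.0 sin 339° = -5.38, north 15.0 cos 339° = 14.00
Net north component: 41.50 mi.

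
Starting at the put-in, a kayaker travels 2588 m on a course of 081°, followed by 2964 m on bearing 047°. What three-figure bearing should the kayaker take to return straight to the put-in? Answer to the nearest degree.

Leg 1 (081°, 2588 m): east 2588 sin 81° = 2556.14, north 2588 cos 81° = 404.85
Leg 2 (047°, 2964 m): east 2964 sin 47° = 2167.73, north 2964 cos 47° = 2021.44
Net displacement: 4723.87 east, 2426.30 north. Direction back to start is (-4723.87, -2426.30): bearing = atan2(-4723.87, -2426.30) mod 360° = 242.81° ≈ 243°.

243°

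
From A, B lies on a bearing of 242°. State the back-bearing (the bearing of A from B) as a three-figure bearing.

062°

Back-bearing = 242° − 180° = 062°.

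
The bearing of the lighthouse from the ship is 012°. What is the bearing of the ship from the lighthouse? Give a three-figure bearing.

Back-bearing = 012° + 180° = 192°.

192°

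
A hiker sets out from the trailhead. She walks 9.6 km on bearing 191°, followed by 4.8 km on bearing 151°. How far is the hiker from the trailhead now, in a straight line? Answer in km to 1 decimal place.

Leg 1 (191°, 9.6 km): east 9.6 sin 191° = -1.83, north 9.6 cos 191° = -9.42
Leg 2 (151°, 4.8 km): east 4.8 sin 151° = 2.33, north 4.8 cos 151° = -4.20
Net: 0.50 east, -13.62 north. Distance = √((0.50)² + (-13.62)²) = 13.631 km.

13.6 km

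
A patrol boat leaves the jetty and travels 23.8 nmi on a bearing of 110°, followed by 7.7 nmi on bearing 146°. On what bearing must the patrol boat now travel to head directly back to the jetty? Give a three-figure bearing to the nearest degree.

299°

Leg 1 (110°, 23.8 nmi): east 23.8 sin 110° = 22.36, north 23.8 cos 110° = -8.14
Leg 2 (146°, 7.7 nmi): east 7.7 sin 146° = 4.31, north 7.7 cos 146° = -6.38
Net displacement: 26.67 east, -14.52 north. Direction back to start is (-26.67, 14.52): bearing = atan2(-26.67, 14.52) mod 360° = 298.57° ≈ 299°.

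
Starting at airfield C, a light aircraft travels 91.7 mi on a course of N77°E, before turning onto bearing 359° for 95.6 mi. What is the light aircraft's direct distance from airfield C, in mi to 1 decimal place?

145.6 mi

Leg 1 (N77°E, 91.7 mi): east 91.7 sin 77° = 89.35, north 91.7 cos 77° = 20.63
Leg 2 (359°, 95.6 mi): east 95.6 sin 359° = -1.67, north 95.6 cos 359° = 95.59
Net: 87.68 east, 116.21 north. Distance = √((87.68)² + (116.21)²) = 145.580 mi.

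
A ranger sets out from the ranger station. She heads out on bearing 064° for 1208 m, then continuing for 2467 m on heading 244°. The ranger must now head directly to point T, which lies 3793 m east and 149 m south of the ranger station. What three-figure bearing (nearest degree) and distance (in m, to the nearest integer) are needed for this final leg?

Leg 1 (064°, 1208 m): east 1208 sin 64° = 1085.74, north 1208 cos 64° = 529.55
Leg 2 (244°, 2467 m): east 2467 sin 244° = -2217.32, north 2467 cos 244° = -1081.46
Current position: (-1131.58, -551.91). Target: (3793, -149). Remaining: Δeast = 4924.58, Δnorth = 402.91.
Bearing = atan2(4924.58, 402.91) mod 360° = 85.32°; distance = √((4924.58)² + (402.91)²) = 4941.036 m.

085°, 4941 m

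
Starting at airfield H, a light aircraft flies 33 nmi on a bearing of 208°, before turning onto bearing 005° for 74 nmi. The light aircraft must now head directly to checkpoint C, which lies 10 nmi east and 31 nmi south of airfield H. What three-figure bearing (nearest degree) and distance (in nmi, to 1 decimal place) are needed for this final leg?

Leg 1 (208°, 33 nmi): east 33 sin 208° = -15.49, north 33 cos 208° = -29.14
Leg 2 (005°, 74 nmi): east 74 sin 5° = 6.45, north 74 cos 5° = 73.72
Current position: (-9.04, 44.58). Target: (10, -31). Remaining: Δeast = 19.04, Δnorth = -75.58.
Bearing = atan2(19.04, -75.58) mod 360° = 165.86°; distance = √((19.04)² + (-75.58)²) = 77.943 nmi.

166°, 77.9 nmi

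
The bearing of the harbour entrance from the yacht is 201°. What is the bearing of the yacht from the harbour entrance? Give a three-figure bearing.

021°

Back-bearing = 201° − 180° = 021°.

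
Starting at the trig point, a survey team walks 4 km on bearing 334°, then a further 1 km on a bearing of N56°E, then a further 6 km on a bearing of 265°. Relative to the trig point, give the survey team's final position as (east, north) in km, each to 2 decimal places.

(-6.90, 3.63)

Leg 1 (334°, 4 km): east 4 sin 334° = -1.75, north 4 cos 334° = 3.60
Leg 2 (N56°E, 1 km): east 1 sin 56° = 0.83, north 1 cos 56° = 0.56
Leg 3 (265°, 6 km): east 6 sin 265° = -5.98, north 6 cos 265° = -0.52
Summing: -6.90 km east, 3.63 km north → (-6.90, 3.63).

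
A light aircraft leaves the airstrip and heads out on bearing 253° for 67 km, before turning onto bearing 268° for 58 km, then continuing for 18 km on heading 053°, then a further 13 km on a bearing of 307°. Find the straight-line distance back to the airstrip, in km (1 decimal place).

Leg 1 (253°, 67 km): east 67 sin 253° = -64.07, north 67 cos 253° = -19.59
Leg 2 (268°, 58 km): east 58 sin 268° = -57.96, north 58 cos 268° = -2.02
Leg 3 (053°, 18 km): east 18 sin 53° = 14.38, north 18 cos 53° = 10.83
Leg 4 (307°, 13 km): east 13 sin 307° = -10.38, north 13 cos 307° = 7.82
Net: -118.04 east, -2.96 north. Distance = √((-118.04)² + (-2.96)²) = 118.081 km.

118.1 km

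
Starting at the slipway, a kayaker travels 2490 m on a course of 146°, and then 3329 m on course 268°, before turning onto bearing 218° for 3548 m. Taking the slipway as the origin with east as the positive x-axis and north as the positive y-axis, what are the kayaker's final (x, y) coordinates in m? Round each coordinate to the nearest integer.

(-4119, -4976)

Leg 1 (146°, 2490 m): east 2490 sin 146° = 1392.39, north 2490 cos 146° = -2064.30
Leg 2 (268°, 3329 m): east 3329 sin 268° = -3326.97, north 3329 cos 268° = -116.18
Leg 3 (218°, 3548 m): east 3548 sin 218° = -2184.37, north 3548 cos 218° = -2795.86
Summing: -4118.95 m east, -4976.35 m north → (-4119, -4976).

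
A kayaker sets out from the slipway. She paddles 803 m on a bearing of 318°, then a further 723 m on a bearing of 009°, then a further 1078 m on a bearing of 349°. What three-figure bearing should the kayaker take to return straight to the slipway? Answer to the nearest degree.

165°

Leg 1 (318°, 803 m): east 803 sin 318° = -537.31, north 803 cos 318° = 596.75
Leg 2 (009°, 723 m): east 723 sin 9° = 113.10, north 723 cos 9° = 714.10
Leg 3 (349°, 1078 m): east 1078 sin 349° = -205.69, north 1078 cos 349° = 1058.19
Net displacement: -629.90 east, 2369.04 north. Direction back to start is (629.90, -2369.04): bearing = atan2(629.90, -2369.04) mod 360° = 165.11° ≈ 165°.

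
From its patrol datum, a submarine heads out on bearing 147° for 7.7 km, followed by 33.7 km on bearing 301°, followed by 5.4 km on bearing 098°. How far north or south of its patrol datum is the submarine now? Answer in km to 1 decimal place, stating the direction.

10.1 km north

Leg 1 (147°, 7.7 km): east 7.7 sin 147° = 4.19, north 7.7 cos 147° = -6.46
Leg 2 (301°, 33.7 km): east 33.7 sin 301° = -28.89, north 33.7 cos 301° = 17.36
Leg 3 (098°, 5.4 km): east 5.4 sin 98° = 5.35, north 5.4 cos 98° = -0.75
Net north component: 10.15 km.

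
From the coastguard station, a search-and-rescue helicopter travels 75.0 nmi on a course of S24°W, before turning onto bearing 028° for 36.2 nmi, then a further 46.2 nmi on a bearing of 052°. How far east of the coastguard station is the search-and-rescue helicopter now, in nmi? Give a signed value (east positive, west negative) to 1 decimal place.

Leg 1 (S24°W, 75.0 nmi): east 75.0 sin 204° = -30.51, north 75.0 cos 204° = -68.52
Leg 2 (028°, 36.2 nmi): east 36.2 sin 28° = 16.99, north 36.2 cos 28° = 31.96
Leg 3 (052°, 46.2 nmi): east 46.2 sin 52° = 36.41, north 46.2 cos 52° = 28.44
Net east component: 22.90 nmi.

22.9 nmi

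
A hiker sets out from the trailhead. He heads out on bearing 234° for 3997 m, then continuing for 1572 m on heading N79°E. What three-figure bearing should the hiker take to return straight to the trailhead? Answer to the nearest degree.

040°

Leg 1 (234°, 3997 m): east 3997 sin 234° = -3233.64, north 3997 cos 234° = -2349.38
Leg 2 (N79°E, 1572 m): east 1572 sin 79° = 1543.12, north 1572 cos 79° = 299.95
Net displacement: -1690.52 east, -2049.43 north. Direction back to start is (1690.52, 2049.43): bearing = atan2(1690.52, 2049.43) mod 360° = 39.52° ≈ 040°.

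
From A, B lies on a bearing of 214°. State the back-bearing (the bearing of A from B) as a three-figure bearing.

034°

Back-bearing = 214° − 180° = 034°.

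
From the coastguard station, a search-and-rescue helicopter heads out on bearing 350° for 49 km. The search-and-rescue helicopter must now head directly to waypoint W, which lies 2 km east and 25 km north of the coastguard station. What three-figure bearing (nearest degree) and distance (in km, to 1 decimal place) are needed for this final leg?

Leg 1 (350°, 49 km): east 49 sin 350° = -8.51, north 49 cos 350° = 48.26
Current position: (-8.51, 48.26). Target: (2, 25). Remaining: Δeast = 10.51, Δnorth = -23.26.
Bearing = atan2(10.51, -23.26) mod 360° = 155.68°; distance = √((10.51)² + (-23.26)²) = 25.520 km.

156°, 25.5 km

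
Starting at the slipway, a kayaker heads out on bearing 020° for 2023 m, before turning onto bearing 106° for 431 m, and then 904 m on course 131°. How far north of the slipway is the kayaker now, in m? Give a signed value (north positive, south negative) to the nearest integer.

Leg 1 (020°, 2023 m): east 2023 sin 20° = 691.91, north 2023 cos 20° = 1901.00
Leg 2 (106°, 431 m): east 431 sin 106° = 414.30, north 431 cos 106° = -118.80
Leg 3 (131°, 904 m): east 904 sin 131° = 682.26, north 904 cos 131° = -593.08
Net north component: 1189.12 m.

1189 m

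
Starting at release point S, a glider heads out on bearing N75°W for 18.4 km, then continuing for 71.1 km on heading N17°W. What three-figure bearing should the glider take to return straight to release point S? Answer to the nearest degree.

152°

Leg 1 (N75°W, 18.4 km): east 18.4 sin 285° = -17.77, north 18.4 cos 285° = 4.76
Leg 2 (N17°W, 71.1 km): east 71.1 sin 343° = -20.79, north 71.1 cos 343° = 67.99
Net displacement: -38.56 east, 72.76 north. Direction back to start is (38.56, -72.76): bearing = atan2(38.56, -72.76) mod 360° = 152.08° ≈ 152°.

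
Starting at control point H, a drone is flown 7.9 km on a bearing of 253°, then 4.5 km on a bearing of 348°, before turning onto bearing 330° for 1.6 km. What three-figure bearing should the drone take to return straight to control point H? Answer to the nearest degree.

Leg 1 (253°, 7.9 km): east 7.9 sin 253° = -7.55, north 7.9 cos 253° = -2.31
Leg 2 (348°, 4.5 km): east 4.5 sin 348° = -0.94, north 4.5 cos 348° = 4.40
Leg 3 (330°, 1.6 km): east 1.6 sin 330° = -0.80, north 1.6 cos 330° = 1.39
Net displacement: -9.29 east, 3.48 north. Direction back to start is (9.29, -3.48): bearing = atan2(9.29, -3.48) mod 360° = 110.52° ≈ 111°.

111°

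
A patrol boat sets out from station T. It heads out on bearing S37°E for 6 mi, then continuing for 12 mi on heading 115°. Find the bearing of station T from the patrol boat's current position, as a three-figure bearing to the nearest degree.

304°

Leg 1 (S37°E, 6 mi): east 6 sin 143° = 3.61, north 6 cos 143° = -4.79
Leg 2 (115°, 12 mi): east 12 sin 115° = 10.88, north 12 cos 115° = -5.07
Net displacement: 14.49 east, -9.86 north. Direction back to start is (-14.49, 9.86): bearing = atan2(-14.49, 9.86) mod 360° = 304.25° ≈ 304°.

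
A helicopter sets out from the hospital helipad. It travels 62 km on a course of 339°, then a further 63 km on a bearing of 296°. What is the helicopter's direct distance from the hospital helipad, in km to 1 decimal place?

Leg 1 (339°, 62 km): east 62 sin 339° = -22.22, north 62 cos 339° = 57.88
Leg 2 (296°, 63 km): east 63 sin 296° = -56.62, north 63 cos 296° = 27.62
Net: -78.84 east, 85.50 north. Distance = √((-78.84)² + (85.50)²) = 116.303 km.

116.3 km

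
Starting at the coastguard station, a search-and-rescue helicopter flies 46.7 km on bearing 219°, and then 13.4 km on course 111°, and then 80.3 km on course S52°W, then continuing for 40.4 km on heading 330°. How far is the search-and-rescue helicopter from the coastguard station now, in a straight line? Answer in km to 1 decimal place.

114.7 km

Leg 1 (219°, 46.7 km): east 46.7 sin 219° = -29.39, north 46.7 cos 219° = -36.29
Leg 2 (111°, 13.4 km): east 13.4 sin 111° = 12.51, north 13.4 cos 111° = -4.80
Leg 3 (S52°W, 80.3 km): east 80.3 sin 232° = -63.28, north 80.3 cos 232° = -49.44
Leg 4 (330°, 40.4 km): east 40.4 sin 330° = -20.20, north 40.4 cos 330° = 34.99
Net: -100.36 east, -55.55 north. Distance = √((-100.36)² + (-55.55)²) = 114.703 km.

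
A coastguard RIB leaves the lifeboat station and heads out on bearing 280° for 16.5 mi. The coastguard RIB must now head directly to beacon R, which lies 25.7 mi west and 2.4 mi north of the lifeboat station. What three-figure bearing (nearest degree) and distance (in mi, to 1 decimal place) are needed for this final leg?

267°, 9.5 mi

Leg 1 (280°, 16.5 mi): east 16.5 sin 280° = -16.25, north 16.5 cos 280° = 2.87
Current position: (-16.25, 2.87). Target: (-25.7, 2.4). Remaining: Δeast = -9.45, Δnorth = -0.47.
Bearing = atan2(-9.45, -0.47) mod 360° = 267.18°; distance = √((-9.45)² + (-0.47)²) = 9.462 mi.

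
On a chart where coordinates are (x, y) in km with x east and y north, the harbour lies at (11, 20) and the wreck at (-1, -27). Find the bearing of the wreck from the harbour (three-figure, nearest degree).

194°

Δeast = -1 − 11 = -12.00; Δnorth = -27 − 20 = -47.00.
Bearing = atan2(Δeast, Δnorth) mod 360° = 194.32° ≈ 194°.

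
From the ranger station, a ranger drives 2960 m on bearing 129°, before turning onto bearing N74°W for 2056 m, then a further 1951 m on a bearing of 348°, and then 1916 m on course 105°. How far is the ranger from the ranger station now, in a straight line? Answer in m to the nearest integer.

1773 m

Leg 1 (129°, 2960 m): east 2960 sin 129° = 2300.35, north 2960 cos 129° = -1862.79
Leg 2 (N74°W, 2056 m): east 2056 sin 286° = -1976.35, north 2056 cos 286° = 566.71
Leg 3 (348°, 1951 m): east 1951 sin 348° = -405.64, north 1951 cos 348° = 1908.37
Leg 4 (105°, 1916 m): east 1916 sin 105° = 1850.71, north 1916 cos 105° = -495.90
Net: 1769.08 east, 116.39 north. Distance = √((1769.08)² + (116.39)²) = 1772.901 m.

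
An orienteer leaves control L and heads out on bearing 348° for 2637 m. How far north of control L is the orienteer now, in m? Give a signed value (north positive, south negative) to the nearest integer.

2579 m

Leg 1 (348°, 2637 m): east 2637 sin 348° = -548.26, north 2637 cos 348° = 2579.38
Net north component: 2579.38 m.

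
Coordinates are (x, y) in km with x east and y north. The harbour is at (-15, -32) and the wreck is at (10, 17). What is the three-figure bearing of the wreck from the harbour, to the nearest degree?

Δeast = 10 − -15 = 25.00; Δnorth = 17 − -32 = 49.00.
Bearing = atan2(Δeast, Δnorth) mod 360° = 27.03° ≈ 027°.

027°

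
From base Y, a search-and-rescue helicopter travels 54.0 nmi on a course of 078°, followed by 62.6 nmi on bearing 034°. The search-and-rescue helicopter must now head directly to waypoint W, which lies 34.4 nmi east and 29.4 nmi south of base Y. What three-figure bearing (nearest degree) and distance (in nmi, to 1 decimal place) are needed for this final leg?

210°, 106.8 nmi

Leg 1 (078°, 54.0 nmi): east 54.0 sin 78° = 52.82, north 54.0 cos 78° = 11.23
Leg 2 (034°, 62.6 nmi): east 62.6 sin 34° = 35.01, north 62.6 cos 34° = 51.90
Current position: (87.83, 63.12). Target: (34.4, -29.4). Remaining: Δeast = -53.43, Δnorth = -92.52.
Bearing = atan2(-53.43, -92.52) mod 360° = 210.00°; distance = √((-53.43)² + (-92.52)²) = 106.842 nmi.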